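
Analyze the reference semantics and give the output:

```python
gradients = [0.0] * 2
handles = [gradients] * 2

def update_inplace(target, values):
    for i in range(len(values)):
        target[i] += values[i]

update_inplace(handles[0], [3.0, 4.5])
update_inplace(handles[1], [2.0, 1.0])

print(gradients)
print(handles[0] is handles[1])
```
[5.0, 5.5]
True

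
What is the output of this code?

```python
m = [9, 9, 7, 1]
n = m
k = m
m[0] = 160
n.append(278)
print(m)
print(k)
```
[160, 9, 7, 1, 278]
[160, 9, 7, 1, 278]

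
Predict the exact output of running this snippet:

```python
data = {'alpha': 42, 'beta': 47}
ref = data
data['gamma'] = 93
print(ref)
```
{'alpha': 42, 'beta': 47, 'gamma': 93}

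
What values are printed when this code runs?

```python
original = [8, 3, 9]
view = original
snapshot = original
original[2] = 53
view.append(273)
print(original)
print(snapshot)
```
[8, 3, 53, 273]
[8, 3, 53, 273]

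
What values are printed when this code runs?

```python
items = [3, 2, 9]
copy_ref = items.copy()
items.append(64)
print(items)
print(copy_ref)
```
[3, 2, 9, 64]
[3, 2, 9]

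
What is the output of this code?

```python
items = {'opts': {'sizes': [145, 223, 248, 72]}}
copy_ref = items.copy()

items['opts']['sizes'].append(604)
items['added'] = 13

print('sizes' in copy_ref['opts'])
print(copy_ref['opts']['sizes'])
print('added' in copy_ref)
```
True
[145, 223, 248, 72, 604]
False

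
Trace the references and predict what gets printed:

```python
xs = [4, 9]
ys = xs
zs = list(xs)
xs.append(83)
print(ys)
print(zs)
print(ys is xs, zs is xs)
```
[4, 9, 83]
[4, 9]
True False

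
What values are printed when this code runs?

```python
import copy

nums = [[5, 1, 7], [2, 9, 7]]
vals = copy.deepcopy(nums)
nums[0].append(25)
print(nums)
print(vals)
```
[[5, 1, 7, 25], [2, 9, 7]]
[[5, 1, 7], [2, 9, 7]]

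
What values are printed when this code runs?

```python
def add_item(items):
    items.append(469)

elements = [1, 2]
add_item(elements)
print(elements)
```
[1, 2, 469]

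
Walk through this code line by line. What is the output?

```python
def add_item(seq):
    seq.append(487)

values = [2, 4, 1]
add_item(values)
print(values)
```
[2, 4, 1, 487]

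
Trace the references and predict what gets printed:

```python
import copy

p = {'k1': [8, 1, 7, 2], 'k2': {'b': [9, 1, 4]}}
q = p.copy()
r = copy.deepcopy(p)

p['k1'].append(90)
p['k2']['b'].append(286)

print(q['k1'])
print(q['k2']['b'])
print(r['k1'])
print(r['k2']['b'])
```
[8, 1, 7, 2, 90]
[9, 1, 4, 286]
[8, 1, 7, 2]
[9, 1, 4]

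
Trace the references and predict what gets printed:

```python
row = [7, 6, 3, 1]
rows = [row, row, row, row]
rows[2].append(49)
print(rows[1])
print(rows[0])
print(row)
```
[7, 6, 3, 1, 49]
[7, 6, 3, 1, 49]
[7, 6, 3, 1, 49]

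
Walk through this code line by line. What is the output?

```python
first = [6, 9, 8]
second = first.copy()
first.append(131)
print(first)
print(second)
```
[6, 9, 8, 131]
[6, 9, 8]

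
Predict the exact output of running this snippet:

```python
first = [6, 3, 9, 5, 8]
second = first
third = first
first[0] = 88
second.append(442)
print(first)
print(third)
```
[88, 3, 9, 5, 8, 442]
[88, 3, 9, 5, 8, 442]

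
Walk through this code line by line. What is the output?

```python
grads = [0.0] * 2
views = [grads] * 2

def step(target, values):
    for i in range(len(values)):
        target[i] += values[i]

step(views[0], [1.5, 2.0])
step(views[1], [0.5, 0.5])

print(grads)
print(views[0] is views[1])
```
[2.0, 2.5]
True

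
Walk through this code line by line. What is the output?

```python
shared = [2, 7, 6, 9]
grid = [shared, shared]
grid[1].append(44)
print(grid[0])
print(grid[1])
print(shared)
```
[2, 7, 6, 9, 44]
[2, 7, 6, 9, 44]
[2, 7, 6, 9, 44]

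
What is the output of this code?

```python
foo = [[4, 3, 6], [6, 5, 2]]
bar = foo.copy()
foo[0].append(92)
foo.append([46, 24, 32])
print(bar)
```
[[4, 3, 6, 92], [6, 5, 2]]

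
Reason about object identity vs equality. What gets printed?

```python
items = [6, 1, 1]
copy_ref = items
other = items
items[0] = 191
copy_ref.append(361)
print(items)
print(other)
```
[191, 1, 1, 361]
[191, 1, 1, 361]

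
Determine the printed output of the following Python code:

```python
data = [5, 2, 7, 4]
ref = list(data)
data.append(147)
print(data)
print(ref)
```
[5, 2, 7, 4, 147]
[5, 2, 7, 4]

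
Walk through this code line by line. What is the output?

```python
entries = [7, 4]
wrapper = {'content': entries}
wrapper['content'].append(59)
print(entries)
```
[7, 4, 59]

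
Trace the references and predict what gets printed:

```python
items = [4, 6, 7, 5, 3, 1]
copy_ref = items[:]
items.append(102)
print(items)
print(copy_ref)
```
[4, 6, 7, 5, 3, 1, 102]
[4, 6, 7, 5, 3, 1]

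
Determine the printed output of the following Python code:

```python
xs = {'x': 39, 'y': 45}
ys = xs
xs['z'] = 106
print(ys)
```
{'x': 39, 'y': 45, 'z': 106}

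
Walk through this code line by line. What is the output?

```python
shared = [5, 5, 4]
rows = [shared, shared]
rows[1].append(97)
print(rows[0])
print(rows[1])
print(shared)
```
[5, 5, 4, 97]
[5, 5, 4, 97]
[5, 5, 4, 97]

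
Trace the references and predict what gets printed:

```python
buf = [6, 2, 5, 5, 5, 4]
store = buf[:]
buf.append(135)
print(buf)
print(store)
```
[6, 2, 5, 5, 5, 4, 135]
[6, 2, 5, 5, 5, 4]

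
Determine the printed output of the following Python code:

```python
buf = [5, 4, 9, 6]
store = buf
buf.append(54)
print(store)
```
[5, 4, 9, 6, 54]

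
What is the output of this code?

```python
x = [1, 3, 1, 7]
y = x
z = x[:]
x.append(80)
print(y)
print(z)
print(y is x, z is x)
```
[1, 3, 1, 7, 80]
[1, 3, 1, 7]
True False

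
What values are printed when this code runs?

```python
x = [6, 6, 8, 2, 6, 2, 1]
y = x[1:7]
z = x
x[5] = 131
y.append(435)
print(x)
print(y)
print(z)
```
[6, 6, 8, 2, 6, 131, 1]
[6, 8, 2, 6, 2, 1, 435]
[6, 6, 8, 2, 6, 131, 1]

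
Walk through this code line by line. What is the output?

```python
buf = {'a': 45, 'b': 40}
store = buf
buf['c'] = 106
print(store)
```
{'a': 45, 'b': 40, 'c': 106}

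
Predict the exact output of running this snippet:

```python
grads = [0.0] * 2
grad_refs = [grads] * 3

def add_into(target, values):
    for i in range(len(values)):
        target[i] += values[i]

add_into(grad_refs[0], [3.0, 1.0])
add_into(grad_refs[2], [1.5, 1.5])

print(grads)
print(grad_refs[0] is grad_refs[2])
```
[4.5, 2.5]
True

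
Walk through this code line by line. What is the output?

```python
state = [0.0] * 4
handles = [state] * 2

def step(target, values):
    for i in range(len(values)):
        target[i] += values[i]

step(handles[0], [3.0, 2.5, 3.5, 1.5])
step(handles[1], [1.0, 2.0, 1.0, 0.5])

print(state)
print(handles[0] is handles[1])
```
[4.0, 4.5, 4.5, 2.0]
True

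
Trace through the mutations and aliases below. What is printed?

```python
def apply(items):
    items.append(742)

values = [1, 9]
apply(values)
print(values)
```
[1, 9, 742]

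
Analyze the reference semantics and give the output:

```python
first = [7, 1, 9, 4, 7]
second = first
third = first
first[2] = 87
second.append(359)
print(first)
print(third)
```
[7, 1, 87, 4, 7, 359]
[7, 1, 87, 4, 7, 359]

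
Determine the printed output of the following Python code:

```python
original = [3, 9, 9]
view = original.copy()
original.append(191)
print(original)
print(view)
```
[3, 9, 9, 191]
[3, 9, 9]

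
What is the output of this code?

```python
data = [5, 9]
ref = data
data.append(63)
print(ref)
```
[5, 9, 63]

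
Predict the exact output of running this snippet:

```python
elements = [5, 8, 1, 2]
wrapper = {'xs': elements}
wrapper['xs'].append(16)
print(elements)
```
[5, 8, 1, 2, 16]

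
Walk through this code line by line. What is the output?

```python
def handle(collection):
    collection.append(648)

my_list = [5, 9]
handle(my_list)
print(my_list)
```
[5, 9, 648]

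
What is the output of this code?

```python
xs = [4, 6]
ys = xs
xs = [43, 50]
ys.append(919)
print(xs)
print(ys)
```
[43, 50]
[4, 6, 919]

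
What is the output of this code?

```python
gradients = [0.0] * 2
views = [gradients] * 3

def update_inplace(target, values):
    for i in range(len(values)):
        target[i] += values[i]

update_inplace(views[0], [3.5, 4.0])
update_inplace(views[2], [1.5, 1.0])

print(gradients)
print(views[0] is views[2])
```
[5.0, 5.0]
True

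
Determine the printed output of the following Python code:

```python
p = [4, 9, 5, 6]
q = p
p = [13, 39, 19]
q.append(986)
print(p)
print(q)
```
[13, 39, 19]
[4, 9, 5, 6, 986]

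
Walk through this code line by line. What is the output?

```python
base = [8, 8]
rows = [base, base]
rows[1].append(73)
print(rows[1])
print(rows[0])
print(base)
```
[8, 8, 73]
[8, 8, 73]
[8, 8, 73]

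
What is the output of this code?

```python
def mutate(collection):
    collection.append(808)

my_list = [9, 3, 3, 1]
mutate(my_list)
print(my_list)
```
[9, 3, 3, 1, 808]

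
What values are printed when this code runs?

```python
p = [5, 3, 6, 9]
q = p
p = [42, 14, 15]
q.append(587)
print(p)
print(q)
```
[42, 14, 15]
[5, 3, 6, 9, 587]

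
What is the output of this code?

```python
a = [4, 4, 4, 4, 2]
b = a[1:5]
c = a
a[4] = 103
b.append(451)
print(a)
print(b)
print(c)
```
[4, 4, 4, 4, 103]
[4, 4, 4, 2, 451]
[4, 4, 4, 4, 103]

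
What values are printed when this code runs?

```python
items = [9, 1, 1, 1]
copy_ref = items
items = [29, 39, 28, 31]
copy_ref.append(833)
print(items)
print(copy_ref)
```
[29, 39, 28, 31]
[9, 1, 1, 1, 833]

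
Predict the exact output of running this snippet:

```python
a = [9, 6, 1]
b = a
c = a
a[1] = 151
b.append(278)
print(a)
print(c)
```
[9, 151, 1, 278]
[9, 151, 1, 278]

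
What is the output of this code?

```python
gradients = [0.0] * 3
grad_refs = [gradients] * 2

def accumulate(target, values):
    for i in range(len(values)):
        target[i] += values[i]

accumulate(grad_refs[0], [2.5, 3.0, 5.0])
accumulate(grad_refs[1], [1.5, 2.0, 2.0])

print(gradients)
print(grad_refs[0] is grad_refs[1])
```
[4.0, 5.0, 7.0]
True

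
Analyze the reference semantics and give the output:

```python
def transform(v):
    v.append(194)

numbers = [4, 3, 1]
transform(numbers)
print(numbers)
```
[4, 3, 1, 194]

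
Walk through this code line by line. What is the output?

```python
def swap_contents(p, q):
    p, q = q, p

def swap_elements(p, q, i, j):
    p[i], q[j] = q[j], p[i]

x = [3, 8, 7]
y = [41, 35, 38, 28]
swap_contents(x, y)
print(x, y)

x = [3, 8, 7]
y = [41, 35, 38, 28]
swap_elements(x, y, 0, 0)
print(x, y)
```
[3, 8, 7] [41, 35, 38, 28]
[41, 8, 7] [3, 35, 38, 28]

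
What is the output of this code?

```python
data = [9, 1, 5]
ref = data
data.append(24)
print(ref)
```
[9, 1, 5, 24]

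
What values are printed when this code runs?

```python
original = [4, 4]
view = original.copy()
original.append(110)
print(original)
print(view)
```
[4, 4, 110]
[4, 4]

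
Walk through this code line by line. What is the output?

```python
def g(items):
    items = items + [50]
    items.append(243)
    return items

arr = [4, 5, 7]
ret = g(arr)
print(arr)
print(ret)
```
[4, 5, 7]
[4, 5, 7, 50, 243]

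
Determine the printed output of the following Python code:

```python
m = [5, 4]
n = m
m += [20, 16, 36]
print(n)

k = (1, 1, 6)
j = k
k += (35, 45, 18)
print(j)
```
[5, 4, 20, 16, 36]
(1, 1, 6)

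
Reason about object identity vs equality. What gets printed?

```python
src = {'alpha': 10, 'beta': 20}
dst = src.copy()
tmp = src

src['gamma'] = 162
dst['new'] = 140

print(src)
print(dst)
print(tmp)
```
{'alpha': 10, 'beta': 20, 'gamma': 162}
{'alpha': 10, 'beta': 20, 'new': 140}
{'alpha': 10, 'beta': 20, 'gamma': 162}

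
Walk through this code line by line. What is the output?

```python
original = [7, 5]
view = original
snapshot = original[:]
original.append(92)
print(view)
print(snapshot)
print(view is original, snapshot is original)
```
[7, 5, 92]
[7, 5]
True False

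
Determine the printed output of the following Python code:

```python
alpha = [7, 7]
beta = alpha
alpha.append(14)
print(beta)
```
[7, 7, 14]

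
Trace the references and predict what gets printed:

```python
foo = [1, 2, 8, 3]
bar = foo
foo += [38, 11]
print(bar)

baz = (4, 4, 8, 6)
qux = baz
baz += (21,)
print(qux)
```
[1, 2, 8, 3, 38, 11]
(4, 4, 8, 6)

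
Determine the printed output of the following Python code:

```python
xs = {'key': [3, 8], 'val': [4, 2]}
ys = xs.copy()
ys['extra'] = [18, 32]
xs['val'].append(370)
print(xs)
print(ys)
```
{'key': [3, 8], 'val': [4, 2, 370]}
{'key': [3, 8], 'val': [4, 2, 370], 'extra': [18, 32]}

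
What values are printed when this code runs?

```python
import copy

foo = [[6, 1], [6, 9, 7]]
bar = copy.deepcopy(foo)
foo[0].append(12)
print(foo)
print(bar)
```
[[6, 1, 12], [6, 9, 7]]
[[6, 1], [6, 9, 7]]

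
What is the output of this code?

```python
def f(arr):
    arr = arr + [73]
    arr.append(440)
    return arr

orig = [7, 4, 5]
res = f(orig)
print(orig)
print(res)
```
[7, 4, 5]
[7, 4, 5, 73, 440]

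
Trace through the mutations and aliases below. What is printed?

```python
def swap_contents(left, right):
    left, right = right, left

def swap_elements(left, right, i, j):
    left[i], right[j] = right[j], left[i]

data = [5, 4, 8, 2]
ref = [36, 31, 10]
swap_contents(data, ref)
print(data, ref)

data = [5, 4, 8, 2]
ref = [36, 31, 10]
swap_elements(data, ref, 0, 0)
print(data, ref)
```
[5, 4, 8, 2] [36, 31, 10]
[36, 4, 8, 2] [5, 31, 10]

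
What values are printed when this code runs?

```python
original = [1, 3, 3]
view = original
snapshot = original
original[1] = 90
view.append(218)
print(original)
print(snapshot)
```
[1, 90, 3, 218]
[1, 90, 3, 218]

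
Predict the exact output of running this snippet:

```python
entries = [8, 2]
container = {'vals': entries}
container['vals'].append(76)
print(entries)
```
[8, 2, 76]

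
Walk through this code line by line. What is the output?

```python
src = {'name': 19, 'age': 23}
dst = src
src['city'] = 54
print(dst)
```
{'name': 19, 'age': 23, 'city': 54}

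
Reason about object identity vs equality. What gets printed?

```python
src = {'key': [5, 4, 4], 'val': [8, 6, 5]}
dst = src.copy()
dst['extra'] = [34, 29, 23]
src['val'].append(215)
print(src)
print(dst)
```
{'key': [5, 4, 4], 'val': [8, 6, 5, 215]}
{'key': [5, 4, 4], 'val': [8, 6, 5, 215], 'extra': [34, 29, 23]}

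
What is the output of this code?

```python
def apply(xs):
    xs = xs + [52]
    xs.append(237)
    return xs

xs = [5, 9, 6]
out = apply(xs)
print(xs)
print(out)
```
[5, 9, 6]
[5, 9, 6, 52, 237]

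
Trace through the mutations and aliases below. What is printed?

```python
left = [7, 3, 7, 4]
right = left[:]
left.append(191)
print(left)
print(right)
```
[7, 3, 7, 4, 191]
[7, 3, 7, 4]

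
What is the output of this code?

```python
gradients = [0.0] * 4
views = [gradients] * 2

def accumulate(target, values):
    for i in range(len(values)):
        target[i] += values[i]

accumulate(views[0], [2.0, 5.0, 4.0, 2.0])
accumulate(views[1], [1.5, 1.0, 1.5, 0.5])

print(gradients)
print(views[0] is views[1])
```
[3.5, 6.0, 5.5, 2.5]
True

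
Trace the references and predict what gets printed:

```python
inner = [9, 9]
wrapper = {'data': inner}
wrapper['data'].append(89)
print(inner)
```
[9, 9, 89]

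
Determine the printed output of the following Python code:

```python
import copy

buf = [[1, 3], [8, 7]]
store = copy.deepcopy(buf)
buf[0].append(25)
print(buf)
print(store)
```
[[1, 3, 25], [8, 7]]
[[1, 3], [8, 7]]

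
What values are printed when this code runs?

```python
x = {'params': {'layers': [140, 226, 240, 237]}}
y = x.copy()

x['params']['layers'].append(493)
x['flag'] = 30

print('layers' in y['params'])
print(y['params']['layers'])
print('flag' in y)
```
True
[140, 226, 240, 237, 493]
False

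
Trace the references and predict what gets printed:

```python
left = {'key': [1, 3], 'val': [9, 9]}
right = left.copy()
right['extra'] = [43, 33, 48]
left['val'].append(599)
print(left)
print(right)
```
{'key': [1, 3], 'val': [9, 9, 599]}
{'key': [1, 3], 'val': [9, 9, 599], 'extra': [43, 33, 48]}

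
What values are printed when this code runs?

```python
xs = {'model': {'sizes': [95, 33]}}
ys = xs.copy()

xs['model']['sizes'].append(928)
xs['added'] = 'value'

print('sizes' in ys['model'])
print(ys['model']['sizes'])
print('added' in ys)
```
True
[95, 33, 928]
False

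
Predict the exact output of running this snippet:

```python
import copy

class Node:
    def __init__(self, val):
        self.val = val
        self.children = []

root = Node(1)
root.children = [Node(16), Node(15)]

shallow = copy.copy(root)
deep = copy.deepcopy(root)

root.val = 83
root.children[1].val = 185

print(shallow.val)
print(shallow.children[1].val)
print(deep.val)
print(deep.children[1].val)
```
1
185
1
15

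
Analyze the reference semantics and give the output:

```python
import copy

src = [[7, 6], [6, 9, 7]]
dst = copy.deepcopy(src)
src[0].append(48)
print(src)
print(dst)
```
[[7, 6, 48], [6, 9, 7]]
[[7, 6], [6, 9, 7]]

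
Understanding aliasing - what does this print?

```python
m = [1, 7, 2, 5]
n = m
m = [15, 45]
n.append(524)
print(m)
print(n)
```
[15, 45]
[1, 7, 2, 5, 524]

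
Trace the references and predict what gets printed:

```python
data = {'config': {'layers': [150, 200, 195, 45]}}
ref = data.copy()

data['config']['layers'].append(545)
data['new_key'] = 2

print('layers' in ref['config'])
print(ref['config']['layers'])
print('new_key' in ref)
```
True
[150, 200, 195, 45, 545]
False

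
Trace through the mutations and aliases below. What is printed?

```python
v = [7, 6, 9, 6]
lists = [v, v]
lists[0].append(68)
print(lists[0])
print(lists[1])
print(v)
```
[7, 6, 9, 6, 68]
[7, 6, 9, 6, 68]
[7, 6, 9, 6, 68]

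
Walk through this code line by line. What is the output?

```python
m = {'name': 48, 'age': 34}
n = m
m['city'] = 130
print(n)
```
{'name': 48, 'age': 34, 'city': 130}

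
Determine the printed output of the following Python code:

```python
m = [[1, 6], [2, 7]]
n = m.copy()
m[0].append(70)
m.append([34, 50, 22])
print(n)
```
[[1, 6, 70], [2, 7]]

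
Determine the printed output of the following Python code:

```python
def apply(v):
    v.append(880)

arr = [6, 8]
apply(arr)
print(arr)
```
[6, 8, 880]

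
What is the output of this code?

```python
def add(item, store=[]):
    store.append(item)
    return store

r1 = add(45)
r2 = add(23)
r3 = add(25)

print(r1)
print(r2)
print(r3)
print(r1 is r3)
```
[45, 23, 25]
[45, 23, 25]
[45, 23, 25]
True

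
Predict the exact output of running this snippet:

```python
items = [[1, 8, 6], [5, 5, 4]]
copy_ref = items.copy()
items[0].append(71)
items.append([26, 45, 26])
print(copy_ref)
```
[[1, 8, 6, 71], [5, 5, 4]]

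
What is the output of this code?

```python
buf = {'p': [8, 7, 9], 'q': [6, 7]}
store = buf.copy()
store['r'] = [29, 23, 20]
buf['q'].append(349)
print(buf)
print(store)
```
{'p': [8, 7, 9], 'q': [6, 7, 349]}
{'p': [8, 7, 9], 'q': [6, 7, 349], 'r': [29, 23, 20]}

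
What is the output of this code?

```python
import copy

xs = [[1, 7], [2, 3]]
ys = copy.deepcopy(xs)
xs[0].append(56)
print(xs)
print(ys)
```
[[1, 7, 56], [2, 3]]
[[1, 7], [2, 3]]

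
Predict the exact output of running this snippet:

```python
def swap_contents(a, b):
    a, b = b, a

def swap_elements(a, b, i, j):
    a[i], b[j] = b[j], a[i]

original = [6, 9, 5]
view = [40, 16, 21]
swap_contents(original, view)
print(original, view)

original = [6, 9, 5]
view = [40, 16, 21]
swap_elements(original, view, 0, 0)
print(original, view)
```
[6, 9, 5] [40, 16, 21]
[40, 9, 5] [6, 16, 21]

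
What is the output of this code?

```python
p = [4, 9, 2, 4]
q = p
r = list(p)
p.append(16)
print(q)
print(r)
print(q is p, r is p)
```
[4, 9, 2, 4, 16]
[4, 9, 2, 4]
True False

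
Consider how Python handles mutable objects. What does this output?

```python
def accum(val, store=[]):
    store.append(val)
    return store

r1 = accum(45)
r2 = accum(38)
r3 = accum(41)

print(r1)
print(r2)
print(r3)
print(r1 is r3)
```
[45, 38, 41]
[45, 38, 41]
[45, 38, 41]
True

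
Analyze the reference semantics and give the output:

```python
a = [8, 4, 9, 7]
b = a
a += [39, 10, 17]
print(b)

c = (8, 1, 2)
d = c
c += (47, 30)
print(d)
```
[8, 4, 9, 7, 39, 10, 17]
(8, 1, 2)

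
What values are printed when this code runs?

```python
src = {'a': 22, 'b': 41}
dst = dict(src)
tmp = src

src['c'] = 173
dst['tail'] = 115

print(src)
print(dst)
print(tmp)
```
{'a': 22, 'b': 41, 'c': 173}
{'a': 22, 'b': 41, 'tail': 115}
{'a': 22, 'b': 41, 'c': 173}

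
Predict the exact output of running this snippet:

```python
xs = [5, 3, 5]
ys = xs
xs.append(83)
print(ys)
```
[5, 3, 5, 83]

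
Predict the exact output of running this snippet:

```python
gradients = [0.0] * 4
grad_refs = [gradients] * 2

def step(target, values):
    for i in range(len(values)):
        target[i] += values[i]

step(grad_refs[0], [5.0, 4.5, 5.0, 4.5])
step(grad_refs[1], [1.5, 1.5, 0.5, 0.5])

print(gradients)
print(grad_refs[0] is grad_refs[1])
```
[6.5, 6.0, 5.5, 5.0]
True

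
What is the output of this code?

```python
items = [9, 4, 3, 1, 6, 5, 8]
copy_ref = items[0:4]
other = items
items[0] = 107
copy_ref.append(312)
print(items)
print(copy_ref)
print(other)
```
[107, 4, 3, 1, 6, 5, 8]
[9, 4, 3, 1, 312]
[107, 4, 3, 1, 6, 5, 8]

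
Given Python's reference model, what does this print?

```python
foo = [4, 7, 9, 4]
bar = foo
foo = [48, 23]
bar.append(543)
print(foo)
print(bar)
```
[48, 23]
[4, 7, 9, 4, 543]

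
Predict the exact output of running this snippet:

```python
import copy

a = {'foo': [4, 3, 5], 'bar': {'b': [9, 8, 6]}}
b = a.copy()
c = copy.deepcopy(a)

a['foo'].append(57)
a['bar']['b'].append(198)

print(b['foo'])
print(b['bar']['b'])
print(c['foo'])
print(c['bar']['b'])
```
[4, 3, 5, 57]
[9, 8, 6, 198]
[4, 3, 5]
[9, 8, 6]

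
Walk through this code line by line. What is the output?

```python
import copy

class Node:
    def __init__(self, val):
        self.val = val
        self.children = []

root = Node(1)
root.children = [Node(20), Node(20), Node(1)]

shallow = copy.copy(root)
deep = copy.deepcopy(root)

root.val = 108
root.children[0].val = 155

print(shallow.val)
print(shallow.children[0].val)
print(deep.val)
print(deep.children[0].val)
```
1
155
1
20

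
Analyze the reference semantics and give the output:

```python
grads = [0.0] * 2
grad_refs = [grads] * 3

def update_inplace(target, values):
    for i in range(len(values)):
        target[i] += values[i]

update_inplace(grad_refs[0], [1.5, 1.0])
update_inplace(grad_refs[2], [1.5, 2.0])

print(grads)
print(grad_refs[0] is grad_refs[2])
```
[3.0, 3.0]
True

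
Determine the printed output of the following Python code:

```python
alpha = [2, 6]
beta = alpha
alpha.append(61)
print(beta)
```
[2, 6, 61]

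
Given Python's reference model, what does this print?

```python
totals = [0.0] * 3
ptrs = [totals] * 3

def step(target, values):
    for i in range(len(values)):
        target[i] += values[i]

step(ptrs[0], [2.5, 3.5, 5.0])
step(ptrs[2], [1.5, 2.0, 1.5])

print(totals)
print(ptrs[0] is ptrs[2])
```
[4.0, 5.5, 6.5]
True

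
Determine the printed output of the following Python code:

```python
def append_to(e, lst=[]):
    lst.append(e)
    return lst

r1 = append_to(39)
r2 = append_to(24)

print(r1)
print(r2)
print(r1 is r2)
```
[39, 24]
[39, 24]
True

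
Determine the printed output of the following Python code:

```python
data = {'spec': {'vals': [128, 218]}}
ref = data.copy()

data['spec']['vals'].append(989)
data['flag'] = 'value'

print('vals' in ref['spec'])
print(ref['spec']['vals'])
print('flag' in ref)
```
True
[128, 218, 989]
False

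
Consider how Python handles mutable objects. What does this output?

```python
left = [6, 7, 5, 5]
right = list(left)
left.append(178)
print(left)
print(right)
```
[6, 7, 5, 5, 178]
[6, 7, 5, 5]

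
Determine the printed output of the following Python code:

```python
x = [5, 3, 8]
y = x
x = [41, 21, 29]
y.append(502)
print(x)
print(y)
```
[41, 21, 29]
[5, 3, 8, 502]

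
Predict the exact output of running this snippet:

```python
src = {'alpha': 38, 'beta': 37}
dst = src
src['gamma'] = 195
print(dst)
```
{'alpha': 38, 'beta': 37, 'gamma': 195}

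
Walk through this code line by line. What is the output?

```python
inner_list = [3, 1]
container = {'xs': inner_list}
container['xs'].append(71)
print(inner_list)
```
[3, 1, 71]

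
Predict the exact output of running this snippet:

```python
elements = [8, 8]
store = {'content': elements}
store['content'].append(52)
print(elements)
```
[8, 8, 52]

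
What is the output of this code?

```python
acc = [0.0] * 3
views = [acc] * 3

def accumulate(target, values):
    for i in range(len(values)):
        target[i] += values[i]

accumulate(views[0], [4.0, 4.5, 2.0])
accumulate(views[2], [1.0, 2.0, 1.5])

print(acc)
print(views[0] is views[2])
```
[5.0, 6.5, 3.5]
True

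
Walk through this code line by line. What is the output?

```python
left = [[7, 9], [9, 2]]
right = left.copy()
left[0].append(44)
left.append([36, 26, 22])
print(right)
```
[[7, 9, 44], [9, 2]]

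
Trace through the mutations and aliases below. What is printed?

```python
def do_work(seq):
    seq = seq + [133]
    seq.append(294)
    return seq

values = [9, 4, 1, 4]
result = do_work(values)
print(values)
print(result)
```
[9, 4, 1, 4]
[9, 4, 1, 4, 133, 294]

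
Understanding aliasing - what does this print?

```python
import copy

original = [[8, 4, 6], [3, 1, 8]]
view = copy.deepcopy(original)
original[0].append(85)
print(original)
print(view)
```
[[8, 4, 6, 85], [3, 1, 8]]
[[8, 4, 6], [3, 1, 8]]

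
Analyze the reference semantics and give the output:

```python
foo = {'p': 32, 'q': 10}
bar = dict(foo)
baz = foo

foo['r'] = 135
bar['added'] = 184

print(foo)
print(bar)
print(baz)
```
{'p': 32, 'q': 10, 'r': 135}
{'p': 32, 'q': 10, 'added': 184}
{'p': 32, 'q': 10, 'r': 135}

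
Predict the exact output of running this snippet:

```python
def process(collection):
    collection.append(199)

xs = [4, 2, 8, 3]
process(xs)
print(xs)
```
[4, 2, 8, 3, 199]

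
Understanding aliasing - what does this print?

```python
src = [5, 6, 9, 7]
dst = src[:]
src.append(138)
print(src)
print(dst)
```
[5, 6, 9, 7, 138]
[5, 6, 9, 7]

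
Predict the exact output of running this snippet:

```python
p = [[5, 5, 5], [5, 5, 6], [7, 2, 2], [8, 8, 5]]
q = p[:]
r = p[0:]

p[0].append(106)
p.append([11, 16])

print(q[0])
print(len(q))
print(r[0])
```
[5, 5, 5, 106]
4
[5, 5, 5, 106]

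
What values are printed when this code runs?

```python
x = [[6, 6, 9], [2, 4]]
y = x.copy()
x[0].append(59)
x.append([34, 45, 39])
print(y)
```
[[6, 6, 9, 59], [2, 4]]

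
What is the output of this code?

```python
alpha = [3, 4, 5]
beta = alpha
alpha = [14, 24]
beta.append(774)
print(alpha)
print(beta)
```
[14, 24]
[3, 4, 5, 774]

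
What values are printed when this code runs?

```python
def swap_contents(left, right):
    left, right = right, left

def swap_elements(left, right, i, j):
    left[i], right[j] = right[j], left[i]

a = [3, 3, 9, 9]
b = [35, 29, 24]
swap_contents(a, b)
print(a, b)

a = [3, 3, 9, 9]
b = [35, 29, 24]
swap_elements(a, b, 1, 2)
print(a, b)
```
[3, 3, 9, 9] [35, 29, 24]
[3, 24, 9, 9] [35, 29, 3]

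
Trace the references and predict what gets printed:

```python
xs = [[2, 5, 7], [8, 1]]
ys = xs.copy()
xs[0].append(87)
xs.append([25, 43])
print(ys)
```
[[2, 5, 7, 87], [8, 1]]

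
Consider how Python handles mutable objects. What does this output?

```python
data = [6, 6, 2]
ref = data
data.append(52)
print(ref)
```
[6, 6, 2, 52]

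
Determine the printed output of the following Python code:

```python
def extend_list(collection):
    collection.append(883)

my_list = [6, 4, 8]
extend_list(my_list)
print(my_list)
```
[6, 4, 8, 883]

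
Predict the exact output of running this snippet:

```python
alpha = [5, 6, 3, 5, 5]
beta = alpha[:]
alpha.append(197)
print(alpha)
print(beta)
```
[5, 6, 3, 5, 5, 197]
[5, 6, 3, 5, 5]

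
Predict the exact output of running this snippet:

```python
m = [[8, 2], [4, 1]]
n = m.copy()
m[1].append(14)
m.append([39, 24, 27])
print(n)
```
[[8, 2], [4, 1, 14]]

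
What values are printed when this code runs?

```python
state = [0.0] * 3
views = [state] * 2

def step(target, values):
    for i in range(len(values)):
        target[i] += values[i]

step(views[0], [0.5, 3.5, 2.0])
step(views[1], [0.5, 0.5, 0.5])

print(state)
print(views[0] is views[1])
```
[1.0, 4.0, 2.5]
True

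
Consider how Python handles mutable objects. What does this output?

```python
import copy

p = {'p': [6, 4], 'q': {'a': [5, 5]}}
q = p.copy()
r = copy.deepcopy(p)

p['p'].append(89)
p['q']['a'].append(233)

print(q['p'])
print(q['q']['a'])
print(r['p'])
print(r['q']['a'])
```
[6, 4, 89]
[5, 5, 233]
[6, 4]
[5, 5]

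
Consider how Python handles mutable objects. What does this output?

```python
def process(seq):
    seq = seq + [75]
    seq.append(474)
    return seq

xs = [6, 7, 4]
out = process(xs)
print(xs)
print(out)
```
[6, 7, 4]
[6, 7, 4, 75, 474]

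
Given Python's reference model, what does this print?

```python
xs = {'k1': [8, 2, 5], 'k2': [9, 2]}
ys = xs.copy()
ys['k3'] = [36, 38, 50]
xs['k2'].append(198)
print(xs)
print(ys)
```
{'k1': [8, 2, 5], 'k2': [9, 2, 198]}
{'k1': [8, 2, 5], 'k2': [9, 2, 198], 'k3': [36, 38, 50]}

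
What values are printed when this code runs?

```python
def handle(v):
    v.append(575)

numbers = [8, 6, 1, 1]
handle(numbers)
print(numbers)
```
[8, 6, 1, 1, 575]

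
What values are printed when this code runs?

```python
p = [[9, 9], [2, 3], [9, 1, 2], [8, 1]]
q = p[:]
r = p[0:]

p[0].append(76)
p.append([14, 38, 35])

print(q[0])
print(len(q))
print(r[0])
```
[9, 9, 76]
4
[9, 9, 76]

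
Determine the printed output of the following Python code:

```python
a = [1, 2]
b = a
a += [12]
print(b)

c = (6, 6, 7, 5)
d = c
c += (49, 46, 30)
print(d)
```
[1, 2, 12]
(6, 6, 7, 5)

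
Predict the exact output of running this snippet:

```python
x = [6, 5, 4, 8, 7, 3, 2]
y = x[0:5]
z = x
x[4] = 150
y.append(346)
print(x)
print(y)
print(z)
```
[6, 5, 4, 8, 150, 3, 2]
[6, 5, 4, 8, 7, 346]
[6, 5, 4, 8, 150, 3, 2]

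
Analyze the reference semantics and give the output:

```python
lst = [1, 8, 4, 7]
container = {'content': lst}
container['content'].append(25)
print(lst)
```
[1, 8, 4, 7, 25]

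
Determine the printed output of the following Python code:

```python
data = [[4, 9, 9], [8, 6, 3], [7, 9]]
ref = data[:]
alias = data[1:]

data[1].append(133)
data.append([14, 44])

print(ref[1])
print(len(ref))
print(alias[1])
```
[8, 6, 3, 133]
3
[7, 9]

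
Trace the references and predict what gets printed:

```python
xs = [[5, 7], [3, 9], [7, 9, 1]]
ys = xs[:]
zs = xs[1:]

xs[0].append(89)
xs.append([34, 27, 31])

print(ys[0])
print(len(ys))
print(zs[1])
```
[5, 7, 89]
3
[7, 9, 1]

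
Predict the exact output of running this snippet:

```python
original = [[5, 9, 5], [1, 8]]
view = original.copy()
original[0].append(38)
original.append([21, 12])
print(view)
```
[[5, 9, 5, 38], [1, 8]]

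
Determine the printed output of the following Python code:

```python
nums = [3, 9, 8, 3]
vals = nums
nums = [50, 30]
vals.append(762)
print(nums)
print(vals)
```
[50, 30]
[3, 9, 8, 3, 762]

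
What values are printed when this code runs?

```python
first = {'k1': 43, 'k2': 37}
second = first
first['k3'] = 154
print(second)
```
{'k1': 43, 'k2': 37, 'k3': 154}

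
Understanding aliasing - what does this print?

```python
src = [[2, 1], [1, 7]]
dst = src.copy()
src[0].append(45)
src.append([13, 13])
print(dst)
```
[[2, 1, 45], [1, 7]]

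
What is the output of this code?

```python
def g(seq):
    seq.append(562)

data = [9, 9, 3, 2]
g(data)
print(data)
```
[9, 9, 3, 2, 562]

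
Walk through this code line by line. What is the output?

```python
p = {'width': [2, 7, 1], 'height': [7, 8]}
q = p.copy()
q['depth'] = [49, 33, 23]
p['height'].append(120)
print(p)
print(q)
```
{'width': [2, 7, 1], 'height': [7, 8, 120]}
{'width': [2, 7, 1], 'height': [7, 8, 120], 'depth': [49, 33, 23]}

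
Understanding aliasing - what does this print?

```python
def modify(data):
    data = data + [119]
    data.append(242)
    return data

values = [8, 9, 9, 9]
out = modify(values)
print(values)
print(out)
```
[8, 9, 9, 9]
[8, 9, 9, 9, 119, 242]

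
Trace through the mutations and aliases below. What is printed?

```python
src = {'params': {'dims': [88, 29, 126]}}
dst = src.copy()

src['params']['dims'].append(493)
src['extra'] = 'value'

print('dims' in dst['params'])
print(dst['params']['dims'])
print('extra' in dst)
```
True
[88, 29, 126, 493]
False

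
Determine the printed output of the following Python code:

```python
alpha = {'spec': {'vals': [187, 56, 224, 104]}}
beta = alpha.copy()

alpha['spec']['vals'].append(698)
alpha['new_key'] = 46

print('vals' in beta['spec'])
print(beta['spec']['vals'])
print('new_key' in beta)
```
True
[187, 56, 224, 104, 698]
False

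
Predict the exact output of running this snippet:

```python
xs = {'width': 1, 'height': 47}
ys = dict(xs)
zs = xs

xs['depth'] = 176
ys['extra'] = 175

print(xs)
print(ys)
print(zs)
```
{'width': 1, 'height': 47, 'depth': 176}
{'width': 1, 'height': 47, 'extra': 175}
{'width': 1, 'height': 47, 'depth': 176}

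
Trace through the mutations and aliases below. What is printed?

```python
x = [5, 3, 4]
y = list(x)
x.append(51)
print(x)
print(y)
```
[5, 3, 4, 51]
[5, 3, 4]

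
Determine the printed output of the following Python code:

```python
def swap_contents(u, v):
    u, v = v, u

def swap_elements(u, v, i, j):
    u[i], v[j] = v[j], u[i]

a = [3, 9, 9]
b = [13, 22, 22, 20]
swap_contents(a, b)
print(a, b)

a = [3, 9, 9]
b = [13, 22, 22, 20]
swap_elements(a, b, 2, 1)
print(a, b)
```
[3, 9, 9] [13, 22, 22, 20]
[3, 9, 22] [13, 9, 22, 20]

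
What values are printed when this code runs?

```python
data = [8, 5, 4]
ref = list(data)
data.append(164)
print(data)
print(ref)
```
[8, 5, 4, 164]
[8, 5, 4]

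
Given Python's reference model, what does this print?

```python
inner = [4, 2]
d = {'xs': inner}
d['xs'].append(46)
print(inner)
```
[4, 2, 46]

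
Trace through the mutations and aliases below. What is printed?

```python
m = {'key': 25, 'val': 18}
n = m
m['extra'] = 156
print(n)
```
{'key': 25, 'val': 18, 'extra': 156}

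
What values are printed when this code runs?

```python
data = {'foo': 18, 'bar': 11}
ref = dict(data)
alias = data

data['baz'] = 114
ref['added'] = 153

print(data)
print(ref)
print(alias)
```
{'foo': 18, 'bar': 11, 'baz': 114}
{'foo': 18, 'bar': 11, 'added': 153}
{'foo': 18, 'bar': 11, 'baz': 114}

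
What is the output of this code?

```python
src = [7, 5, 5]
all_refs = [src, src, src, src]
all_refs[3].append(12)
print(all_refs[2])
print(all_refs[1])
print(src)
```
[7, 5, 5, 12]
[7, 5, 5, 12]
[7, 5, 5, 12]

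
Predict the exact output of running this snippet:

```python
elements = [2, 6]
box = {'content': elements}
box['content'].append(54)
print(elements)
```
[2, 6, 54]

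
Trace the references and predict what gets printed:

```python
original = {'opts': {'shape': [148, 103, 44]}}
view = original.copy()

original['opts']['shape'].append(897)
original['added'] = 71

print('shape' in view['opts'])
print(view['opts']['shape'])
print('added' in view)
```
True
[148, 103, 44, 897]
False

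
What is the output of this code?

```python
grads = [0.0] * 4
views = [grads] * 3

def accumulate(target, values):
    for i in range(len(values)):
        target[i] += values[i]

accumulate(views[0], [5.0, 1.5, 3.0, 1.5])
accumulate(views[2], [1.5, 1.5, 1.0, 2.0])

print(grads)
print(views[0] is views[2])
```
[6.5, 3.0, 4.0, 3.5]
True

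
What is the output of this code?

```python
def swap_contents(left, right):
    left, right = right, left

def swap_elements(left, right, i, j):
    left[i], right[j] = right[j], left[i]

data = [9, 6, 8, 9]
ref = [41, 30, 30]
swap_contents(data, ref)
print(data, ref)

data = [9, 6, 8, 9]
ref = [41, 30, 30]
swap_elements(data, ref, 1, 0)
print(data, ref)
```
[9, 6, 8, 9] [41, 30, 30]
[9, 41, 8, 9] [6, 30, 30]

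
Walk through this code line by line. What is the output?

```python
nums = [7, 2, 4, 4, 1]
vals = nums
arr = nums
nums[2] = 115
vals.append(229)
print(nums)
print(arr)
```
[7, 2, 115, 4, 1, 229]
[7, 2, 115, 4, 1, 229]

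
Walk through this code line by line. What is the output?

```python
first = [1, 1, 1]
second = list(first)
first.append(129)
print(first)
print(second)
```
[1, 1, 1, 129]
[1, 1, 1]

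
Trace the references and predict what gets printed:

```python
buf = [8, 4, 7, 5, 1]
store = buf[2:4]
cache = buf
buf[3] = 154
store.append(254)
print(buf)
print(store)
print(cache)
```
[8, 4, 7, 154, 1]
[7, 5, 254]
[8, 4, 7, 154, 1]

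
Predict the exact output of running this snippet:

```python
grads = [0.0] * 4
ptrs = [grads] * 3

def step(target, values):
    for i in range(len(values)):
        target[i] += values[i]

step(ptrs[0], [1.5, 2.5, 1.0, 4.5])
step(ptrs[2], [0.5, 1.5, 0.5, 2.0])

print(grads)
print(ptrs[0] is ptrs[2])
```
[2.0, 4.0, 1.5, 6.5]
True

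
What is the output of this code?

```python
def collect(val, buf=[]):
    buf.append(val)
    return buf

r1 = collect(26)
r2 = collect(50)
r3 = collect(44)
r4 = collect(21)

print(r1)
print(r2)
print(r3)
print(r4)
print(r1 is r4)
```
[26, 50, 44, 21]
[26, 50, 44, 21]
[26, 50, 44, 21]
[26, 50, 44, 21]
True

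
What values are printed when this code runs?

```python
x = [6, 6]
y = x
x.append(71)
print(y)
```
[6, 6, 71]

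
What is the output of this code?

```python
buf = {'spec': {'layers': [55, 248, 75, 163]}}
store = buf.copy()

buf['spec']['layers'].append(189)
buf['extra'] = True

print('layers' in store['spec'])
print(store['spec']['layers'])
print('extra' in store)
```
True
[55, 248, 75, 163, 189]
False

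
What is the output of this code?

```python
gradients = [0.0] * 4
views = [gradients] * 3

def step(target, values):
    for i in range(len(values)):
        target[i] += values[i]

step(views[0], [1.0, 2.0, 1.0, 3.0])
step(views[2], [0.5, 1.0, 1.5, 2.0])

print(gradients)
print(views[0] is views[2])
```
[1.5, 3.0, 2.5, 5.0]
True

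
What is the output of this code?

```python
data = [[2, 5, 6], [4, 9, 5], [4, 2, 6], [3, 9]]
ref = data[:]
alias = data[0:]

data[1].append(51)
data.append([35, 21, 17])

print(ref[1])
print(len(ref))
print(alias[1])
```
[4, 9, 5, 51]
4
[4, 9, 5, 51]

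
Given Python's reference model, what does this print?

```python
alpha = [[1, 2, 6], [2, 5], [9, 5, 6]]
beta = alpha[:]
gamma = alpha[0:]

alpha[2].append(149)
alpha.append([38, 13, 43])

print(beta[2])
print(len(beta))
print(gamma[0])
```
[9, 5, 6, 149]
3
[1, 2, 6]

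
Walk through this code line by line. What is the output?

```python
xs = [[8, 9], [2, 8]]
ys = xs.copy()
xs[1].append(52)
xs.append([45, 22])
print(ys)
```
[[8, 9], [2, 8, 52]]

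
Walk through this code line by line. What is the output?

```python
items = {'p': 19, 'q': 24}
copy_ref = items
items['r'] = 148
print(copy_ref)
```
{'p': 19, 'q': 24, 'r': 148}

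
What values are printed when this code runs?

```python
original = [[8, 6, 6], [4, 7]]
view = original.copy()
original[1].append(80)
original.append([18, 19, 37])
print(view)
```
[[8, 6, 6], [4, 7, 80]]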